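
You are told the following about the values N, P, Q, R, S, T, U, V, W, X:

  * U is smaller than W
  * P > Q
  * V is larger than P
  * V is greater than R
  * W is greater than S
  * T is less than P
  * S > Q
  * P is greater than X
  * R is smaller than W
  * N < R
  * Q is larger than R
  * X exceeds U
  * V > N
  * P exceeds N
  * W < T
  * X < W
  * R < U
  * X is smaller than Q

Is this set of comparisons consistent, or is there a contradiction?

consistent

Every relation is compatible with N < R < U < X < Q < S < W < T < P < V; the set is consistent.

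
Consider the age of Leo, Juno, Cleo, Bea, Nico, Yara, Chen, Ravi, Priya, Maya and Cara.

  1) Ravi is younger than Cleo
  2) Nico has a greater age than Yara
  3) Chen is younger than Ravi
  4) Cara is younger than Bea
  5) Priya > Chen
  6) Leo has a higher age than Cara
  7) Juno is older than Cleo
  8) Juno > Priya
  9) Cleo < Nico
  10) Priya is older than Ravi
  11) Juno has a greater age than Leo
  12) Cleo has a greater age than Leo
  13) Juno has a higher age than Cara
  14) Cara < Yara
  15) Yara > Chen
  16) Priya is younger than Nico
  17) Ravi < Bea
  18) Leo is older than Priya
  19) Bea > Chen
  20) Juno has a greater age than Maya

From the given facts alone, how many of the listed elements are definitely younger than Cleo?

Directly below Cleo: Ravi, Leo.
One step further: Chen, Cara, Priya (5 so far).
No other element is forced below Cleo by the given relations, so the count is 5.

5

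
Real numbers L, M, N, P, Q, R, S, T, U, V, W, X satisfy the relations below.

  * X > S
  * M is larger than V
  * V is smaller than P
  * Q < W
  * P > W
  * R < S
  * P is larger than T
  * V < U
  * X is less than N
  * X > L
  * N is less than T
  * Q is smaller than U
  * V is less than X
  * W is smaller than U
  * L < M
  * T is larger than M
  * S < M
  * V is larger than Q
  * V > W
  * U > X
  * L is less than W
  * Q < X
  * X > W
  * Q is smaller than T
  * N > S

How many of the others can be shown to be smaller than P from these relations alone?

The elements the relations force below P are R, Q, L, W, S, V, M, X, N, T — no chain reaches any other.
That is 10.

10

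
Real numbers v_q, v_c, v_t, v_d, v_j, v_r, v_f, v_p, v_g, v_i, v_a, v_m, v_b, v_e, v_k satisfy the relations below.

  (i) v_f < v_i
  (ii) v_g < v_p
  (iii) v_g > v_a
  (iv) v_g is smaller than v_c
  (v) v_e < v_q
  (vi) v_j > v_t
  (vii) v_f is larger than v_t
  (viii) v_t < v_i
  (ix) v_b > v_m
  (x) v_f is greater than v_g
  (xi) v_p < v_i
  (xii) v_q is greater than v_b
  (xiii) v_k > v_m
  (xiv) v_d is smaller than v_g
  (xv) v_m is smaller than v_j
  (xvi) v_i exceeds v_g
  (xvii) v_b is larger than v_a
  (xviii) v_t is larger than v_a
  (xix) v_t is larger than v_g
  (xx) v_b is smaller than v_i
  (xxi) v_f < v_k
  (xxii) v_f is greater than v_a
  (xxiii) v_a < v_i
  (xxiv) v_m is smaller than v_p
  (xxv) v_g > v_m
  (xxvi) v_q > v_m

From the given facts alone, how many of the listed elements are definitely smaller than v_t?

The elements the relations force below v_t are v_m, v_a, v_d, v_g — no chain reaches any other.
That is 4.

4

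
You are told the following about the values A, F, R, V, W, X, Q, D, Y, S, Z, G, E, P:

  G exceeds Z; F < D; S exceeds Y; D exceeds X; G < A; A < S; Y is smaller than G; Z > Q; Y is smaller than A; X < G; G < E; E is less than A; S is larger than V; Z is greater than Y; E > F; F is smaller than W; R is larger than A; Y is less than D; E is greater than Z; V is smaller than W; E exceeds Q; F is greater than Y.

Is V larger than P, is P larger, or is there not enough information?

undetermined

Following every chain through V: above V we get W, S.
P is not reached, and no chain runs the other way from P to V.
So the given relations leave the order of V and P undetermined.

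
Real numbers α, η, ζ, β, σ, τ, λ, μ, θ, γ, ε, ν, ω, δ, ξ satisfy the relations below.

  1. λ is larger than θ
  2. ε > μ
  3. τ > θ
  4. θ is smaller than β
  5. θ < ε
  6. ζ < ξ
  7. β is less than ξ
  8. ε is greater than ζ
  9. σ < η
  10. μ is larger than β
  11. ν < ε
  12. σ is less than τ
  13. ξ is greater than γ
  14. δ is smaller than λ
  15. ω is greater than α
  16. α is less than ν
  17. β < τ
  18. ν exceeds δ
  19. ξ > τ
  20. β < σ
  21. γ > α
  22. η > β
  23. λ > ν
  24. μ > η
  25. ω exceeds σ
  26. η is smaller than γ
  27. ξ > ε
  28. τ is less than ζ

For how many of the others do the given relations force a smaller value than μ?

From μ the given relations immediately reach β, η.
From those, θ, σ — 4 in total.
No other element is forced below μ by the given relations, so the count is 4.

4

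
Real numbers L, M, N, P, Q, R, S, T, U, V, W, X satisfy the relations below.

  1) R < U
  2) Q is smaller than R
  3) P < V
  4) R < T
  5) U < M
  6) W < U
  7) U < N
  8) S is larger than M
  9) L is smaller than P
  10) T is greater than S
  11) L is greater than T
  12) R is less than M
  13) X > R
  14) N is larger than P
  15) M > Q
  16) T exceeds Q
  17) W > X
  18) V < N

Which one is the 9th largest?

Chaining the given pairs: Q < R < X < W < U < M < S < T < L < P < V < N.
Counting 9 from the largest end gives W.

W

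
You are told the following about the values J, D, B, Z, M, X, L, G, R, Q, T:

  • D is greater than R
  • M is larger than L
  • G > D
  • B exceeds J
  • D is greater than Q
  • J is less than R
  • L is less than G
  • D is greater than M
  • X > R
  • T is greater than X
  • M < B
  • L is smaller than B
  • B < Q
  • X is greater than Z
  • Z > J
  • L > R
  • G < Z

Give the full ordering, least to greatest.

Each adjacent pair is fixed by a given relation: J < R; R < L; L < M; M < B; B < Q; Q < D; D < G; G < Z; Z < X; X < T. Chaining them end to end gives the full order.

J < R < L < M < B < Q < D < G < Z < X < T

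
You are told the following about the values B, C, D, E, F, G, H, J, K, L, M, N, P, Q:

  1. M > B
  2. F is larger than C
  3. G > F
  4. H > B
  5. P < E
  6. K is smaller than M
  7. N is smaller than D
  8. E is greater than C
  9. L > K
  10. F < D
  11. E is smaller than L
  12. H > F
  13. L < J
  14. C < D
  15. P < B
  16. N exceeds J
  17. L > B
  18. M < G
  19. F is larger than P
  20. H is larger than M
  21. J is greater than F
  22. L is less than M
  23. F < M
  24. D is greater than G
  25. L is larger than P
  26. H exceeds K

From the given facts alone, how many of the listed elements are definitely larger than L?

6

From L the given relations immediately reach M, J.
From those, H, N, G — 5 in total.
From those, D — 6 in total.
No other element is forced above L by the given relations, so the count is 6.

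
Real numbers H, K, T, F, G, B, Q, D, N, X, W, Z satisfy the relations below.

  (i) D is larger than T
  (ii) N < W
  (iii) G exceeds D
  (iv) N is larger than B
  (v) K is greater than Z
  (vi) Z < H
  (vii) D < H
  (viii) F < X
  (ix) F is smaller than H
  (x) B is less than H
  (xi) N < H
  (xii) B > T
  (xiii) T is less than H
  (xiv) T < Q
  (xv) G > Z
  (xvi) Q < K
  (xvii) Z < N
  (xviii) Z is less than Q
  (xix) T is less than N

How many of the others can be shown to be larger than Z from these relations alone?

From Z the given relations immediately reach Q, G, N, H, K.
From those, W — 6 in total.
Nothing else is reachable above Z; 6 in all.

6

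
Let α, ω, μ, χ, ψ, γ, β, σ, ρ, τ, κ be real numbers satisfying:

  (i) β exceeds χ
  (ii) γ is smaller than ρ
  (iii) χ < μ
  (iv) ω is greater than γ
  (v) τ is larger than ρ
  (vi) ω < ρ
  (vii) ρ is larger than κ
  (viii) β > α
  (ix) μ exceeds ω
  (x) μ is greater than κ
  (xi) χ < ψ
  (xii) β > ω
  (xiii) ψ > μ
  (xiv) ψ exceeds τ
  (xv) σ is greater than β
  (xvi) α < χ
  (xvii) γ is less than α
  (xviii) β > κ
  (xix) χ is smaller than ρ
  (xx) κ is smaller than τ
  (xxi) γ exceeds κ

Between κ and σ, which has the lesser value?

The relevant relations are κ < γ; γ < α; α < χ; χ < β; β < σ.
Chaining these gives κ < γ < α < χ < β < σ.
So κ < σ; κ is the smaller of the two.

κ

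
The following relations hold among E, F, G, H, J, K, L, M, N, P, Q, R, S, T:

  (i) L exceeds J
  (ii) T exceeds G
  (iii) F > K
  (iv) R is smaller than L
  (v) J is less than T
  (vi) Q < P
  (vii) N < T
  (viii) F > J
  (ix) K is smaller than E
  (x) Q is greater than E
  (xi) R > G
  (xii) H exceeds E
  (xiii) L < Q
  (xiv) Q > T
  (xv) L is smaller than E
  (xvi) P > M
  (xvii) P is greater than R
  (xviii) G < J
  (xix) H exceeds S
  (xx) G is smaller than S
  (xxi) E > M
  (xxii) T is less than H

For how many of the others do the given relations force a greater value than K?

5

From K the given relations immediately reach E, F.
From those, Q, H — 4 in total.
From those, P — 5 in total.
No other element is forced above K by the given relations, so the count is 5.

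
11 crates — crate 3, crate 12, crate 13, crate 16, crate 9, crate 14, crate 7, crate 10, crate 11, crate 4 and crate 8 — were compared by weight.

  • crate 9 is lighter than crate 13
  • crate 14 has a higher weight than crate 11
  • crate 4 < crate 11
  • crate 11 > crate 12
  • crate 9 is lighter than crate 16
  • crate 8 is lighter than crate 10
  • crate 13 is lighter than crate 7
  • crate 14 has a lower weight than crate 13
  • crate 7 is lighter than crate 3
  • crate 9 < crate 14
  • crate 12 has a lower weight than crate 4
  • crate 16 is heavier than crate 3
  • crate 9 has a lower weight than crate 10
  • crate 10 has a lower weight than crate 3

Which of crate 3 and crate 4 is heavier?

Link the given pairs in sequence: crate 4 < crate 11; crate 11 < crate 14; crate 14 < crate 13; crate 13 < crate 7; crate 7 < crate 3.
Together: crate 4 < crate 11 < crate 14 < crate 13 < crate 7 < crate 3.
So crate 4 < crate 3; crate 3 is the heavier of the two.

crate 3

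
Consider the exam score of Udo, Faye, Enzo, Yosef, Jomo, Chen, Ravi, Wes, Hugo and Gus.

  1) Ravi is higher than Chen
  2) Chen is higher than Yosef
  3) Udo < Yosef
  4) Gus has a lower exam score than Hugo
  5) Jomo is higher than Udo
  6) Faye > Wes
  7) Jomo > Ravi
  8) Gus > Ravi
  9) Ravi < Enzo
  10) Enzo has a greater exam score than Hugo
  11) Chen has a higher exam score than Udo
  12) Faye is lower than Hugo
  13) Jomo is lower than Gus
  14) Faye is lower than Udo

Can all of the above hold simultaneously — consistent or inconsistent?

Every relation is compatible with Wes < Faye < Udo < Yosef < Chen < Ravi < Jomo < Gus < Hugo < Enzo; the set is consistent.

consistent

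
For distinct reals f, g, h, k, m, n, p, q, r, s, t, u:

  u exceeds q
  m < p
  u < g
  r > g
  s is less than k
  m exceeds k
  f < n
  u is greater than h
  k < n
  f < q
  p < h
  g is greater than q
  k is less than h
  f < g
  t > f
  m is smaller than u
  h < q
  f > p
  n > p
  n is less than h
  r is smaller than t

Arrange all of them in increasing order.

s < k < m < p < f < n < h < q < u < g < r < t

Each adjacent pair is fixed by a given relation: s < k; k < m; m < p; p < f; f < n; n < h; h < q; q < u; u < g; g < r; r < t. Chaining them end to end gives the full order.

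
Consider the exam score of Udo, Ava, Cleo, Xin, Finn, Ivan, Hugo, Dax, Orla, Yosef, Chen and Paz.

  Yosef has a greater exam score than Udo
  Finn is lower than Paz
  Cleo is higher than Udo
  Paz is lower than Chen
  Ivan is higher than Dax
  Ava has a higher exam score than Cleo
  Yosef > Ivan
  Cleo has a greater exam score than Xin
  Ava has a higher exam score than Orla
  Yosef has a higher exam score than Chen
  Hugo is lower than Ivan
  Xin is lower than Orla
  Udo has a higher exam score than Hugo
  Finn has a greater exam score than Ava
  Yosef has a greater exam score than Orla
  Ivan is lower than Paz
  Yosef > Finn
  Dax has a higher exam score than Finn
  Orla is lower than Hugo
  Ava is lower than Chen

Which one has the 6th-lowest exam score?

The consecutive relations fix a unique order: Xin < Orla < Hugo < Udo < Cleo < Ava < Finn < Dax < Ivan < Paz < Chen < Yosef.
The 6th smallest is Ava.

Ava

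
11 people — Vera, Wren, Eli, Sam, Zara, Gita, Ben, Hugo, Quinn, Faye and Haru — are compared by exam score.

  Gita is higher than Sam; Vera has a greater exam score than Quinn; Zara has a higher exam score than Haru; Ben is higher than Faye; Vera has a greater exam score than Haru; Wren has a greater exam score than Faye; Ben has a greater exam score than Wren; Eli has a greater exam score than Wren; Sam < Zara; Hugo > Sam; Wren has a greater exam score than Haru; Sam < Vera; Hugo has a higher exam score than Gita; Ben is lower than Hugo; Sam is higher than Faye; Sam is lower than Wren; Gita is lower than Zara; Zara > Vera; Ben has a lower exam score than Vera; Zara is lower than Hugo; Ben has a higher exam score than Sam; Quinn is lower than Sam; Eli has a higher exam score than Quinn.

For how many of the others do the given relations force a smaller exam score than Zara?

From Zara the given relations immediately reach Haru, Sam, Gita, Vera.
From those, Faye, Quinn, Ben — 7 in total.
From those, Wren — 8 in total.
Nothing else is reachable below Zara; 8 in all.

8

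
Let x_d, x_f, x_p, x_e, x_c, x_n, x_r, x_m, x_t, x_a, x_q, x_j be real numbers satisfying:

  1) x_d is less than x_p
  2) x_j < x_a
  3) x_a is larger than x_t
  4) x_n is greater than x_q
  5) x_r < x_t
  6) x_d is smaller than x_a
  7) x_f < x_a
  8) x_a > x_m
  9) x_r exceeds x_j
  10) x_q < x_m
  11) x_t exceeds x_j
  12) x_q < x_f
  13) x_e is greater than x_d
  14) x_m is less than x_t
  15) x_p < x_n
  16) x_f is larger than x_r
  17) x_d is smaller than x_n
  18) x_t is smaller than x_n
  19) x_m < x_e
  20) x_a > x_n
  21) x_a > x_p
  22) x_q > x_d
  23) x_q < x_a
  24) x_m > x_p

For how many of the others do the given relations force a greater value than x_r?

4

Directly above x_r: x_t, x_f.
One step further: x_n, x_a (4 so far).
No other element is forced above x_r by the given relations, so the count is 4.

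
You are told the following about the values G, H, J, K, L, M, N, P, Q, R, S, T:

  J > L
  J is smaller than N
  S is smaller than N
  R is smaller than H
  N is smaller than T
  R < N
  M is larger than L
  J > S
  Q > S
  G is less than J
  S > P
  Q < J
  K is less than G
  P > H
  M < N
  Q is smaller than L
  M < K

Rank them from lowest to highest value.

Each adjacent pair is fixed by a given relation: R < H; H < P; P < S; S < Q; Q < L; L < M; M < K; K < G; G < J; J < N; N < T. Chaining them end to end gives the full order.

R < H < P < S < Q < L < M < K < G < J < N < T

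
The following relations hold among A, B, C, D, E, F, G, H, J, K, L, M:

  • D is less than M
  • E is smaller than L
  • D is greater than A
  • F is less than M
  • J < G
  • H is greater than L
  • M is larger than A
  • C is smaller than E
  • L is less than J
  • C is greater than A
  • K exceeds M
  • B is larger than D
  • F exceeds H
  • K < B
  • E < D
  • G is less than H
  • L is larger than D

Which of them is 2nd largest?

Chaining the given pairs: A < C < E < D < L < J < G < H < F < M < K < B.
The 2nd largest is K.

K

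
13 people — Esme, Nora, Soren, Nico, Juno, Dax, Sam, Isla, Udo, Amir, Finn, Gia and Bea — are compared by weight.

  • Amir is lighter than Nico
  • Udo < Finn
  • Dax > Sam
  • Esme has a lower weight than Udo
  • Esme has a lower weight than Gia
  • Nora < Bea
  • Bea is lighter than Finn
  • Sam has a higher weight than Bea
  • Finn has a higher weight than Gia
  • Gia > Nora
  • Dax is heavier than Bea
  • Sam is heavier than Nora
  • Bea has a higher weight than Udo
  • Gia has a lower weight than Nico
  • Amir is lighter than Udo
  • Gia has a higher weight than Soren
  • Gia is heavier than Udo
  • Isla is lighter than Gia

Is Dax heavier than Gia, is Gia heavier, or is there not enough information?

Following every chain through Gia: above Gia we get Nico, Finn; below Gia we get Soren, Amir, Isla, Esme, Nora, Udo.
Dax is not reached, and no chain runs the other way from Dax to Gia.
So the given relations leave the order of Gia and Dax undetermined.

undetermined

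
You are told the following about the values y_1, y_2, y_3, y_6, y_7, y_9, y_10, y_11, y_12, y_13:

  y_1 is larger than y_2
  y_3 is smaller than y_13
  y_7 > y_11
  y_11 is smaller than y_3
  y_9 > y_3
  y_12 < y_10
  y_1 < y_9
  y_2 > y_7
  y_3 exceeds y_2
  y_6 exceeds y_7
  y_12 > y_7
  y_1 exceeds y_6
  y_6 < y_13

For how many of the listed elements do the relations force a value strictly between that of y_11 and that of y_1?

3

The relations place y_11 below y_1. An element lies strictly between them when it is forced above y_11 and also forced below y_1.
Above y_11: {y_7, y_6, y_2, y_3, y_13, y_12, y_10, y_9}. Below y_1: {y_7, y_6, y_2}.
Intersection: {y_7, y_6, y_2} — 3.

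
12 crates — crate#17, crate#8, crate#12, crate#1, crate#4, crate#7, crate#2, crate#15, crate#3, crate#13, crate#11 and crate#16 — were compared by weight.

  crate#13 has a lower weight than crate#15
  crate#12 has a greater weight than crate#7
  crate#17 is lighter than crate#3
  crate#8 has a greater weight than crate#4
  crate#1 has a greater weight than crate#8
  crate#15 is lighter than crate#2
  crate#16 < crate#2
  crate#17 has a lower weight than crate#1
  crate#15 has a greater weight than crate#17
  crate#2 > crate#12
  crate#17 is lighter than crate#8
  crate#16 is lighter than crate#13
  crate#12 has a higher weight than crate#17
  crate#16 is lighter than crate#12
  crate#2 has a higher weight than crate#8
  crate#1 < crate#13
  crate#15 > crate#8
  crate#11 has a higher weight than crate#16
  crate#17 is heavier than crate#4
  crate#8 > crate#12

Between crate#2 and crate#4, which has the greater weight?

crate#4 < crate#17 and crate#17 < crate#12 give crate#4 < crate#12.
With crate#12 < crate#8: crate#4 < crate#17 < crate#12 < crate#8.
With crate#8 < crate#1: crate#4 < crate#17 < crate#12 < crate#8 < crate#1.
Then crate#1 < crate#13 extends the chain to crate#13.
With crate#13 < crate#15: crate#4 < crate#17 < crate#12 < crate#8 < crate#1 < crate#13 < crate#15.
Then crate#15 < crate#2 extends the chain to crate#2.
So crate#4 < crate#2; crate#2 is the heavier of the two.

crate#2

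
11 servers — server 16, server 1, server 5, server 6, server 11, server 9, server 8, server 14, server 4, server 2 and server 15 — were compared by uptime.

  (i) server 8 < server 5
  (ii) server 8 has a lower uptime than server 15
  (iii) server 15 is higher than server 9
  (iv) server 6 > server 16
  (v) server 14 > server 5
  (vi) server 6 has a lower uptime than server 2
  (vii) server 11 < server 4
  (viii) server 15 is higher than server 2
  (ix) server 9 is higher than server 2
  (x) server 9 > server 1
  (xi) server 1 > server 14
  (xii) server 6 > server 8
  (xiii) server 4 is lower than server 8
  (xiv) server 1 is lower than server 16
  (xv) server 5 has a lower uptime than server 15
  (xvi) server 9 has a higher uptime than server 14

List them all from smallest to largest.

The consecutive links are each given: server 11 < server 4; server 4 < server 8; server 8 < server 5; server 5 < server 14; server 14 < server 1; server 1 < server 16; server 16 < server 6; server 6 < server 2; server 2 < server 9; server 9 < server 15.

server 11 < server 4 < server 8 < server 5 < server 14 < server 1 < server 16 < server 6 < server 2 < server 9 < server 15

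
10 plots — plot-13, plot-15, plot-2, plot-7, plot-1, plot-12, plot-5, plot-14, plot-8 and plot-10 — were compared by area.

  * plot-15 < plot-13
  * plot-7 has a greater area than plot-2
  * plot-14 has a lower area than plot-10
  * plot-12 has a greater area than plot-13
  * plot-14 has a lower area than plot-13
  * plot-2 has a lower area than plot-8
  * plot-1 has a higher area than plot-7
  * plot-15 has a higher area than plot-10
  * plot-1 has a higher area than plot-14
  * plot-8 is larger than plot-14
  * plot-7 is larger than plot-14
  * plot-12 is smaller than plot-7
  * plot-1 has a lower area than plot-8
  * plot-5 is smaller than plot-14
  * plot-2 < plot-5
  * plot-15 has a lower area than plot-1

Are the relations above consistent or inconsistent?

consistent

The single ordering plot-2 < plot-5 < plot-14 < plot-10 < plot-15 < plot-13 < plot-12 < plot-7 < plot-1 < plot-8 satisfies every listed relation, so no contradiction arises.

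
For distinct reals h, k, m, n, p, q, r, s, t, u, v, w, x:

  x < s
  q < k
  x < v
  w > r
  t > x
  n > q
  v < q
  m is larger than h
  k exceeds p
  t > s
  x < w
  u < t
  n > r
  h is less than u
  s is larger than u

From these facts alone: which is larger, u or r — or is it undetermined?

undetermined

Following every chain through r: above r we get w, n.
u is not reached, and no chain runs the other way from u to r.
So the given relations leave the order of r and u undetermined.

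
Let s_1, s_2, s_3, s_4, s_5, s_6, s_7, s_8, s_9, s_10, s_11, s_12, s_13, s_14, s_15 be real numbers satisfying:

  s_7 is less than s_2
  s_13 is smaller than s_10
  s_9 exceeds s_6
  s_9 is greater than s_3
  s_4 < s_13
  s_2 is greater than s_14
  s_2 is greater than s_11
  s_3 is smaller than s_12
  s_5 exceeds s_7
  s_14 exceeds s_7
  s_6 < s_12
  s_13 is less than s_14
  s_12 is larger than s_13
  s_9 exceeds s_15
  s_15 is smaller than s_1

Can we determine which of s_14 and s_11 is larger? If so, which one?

undetermined

Following every chain through s_11: above s_11 we get s_2.
s_14 is not reached, and no chain runs the other way from s_14 to s_11.
So the given relations leave the order of s_11 and s_14 undetermined.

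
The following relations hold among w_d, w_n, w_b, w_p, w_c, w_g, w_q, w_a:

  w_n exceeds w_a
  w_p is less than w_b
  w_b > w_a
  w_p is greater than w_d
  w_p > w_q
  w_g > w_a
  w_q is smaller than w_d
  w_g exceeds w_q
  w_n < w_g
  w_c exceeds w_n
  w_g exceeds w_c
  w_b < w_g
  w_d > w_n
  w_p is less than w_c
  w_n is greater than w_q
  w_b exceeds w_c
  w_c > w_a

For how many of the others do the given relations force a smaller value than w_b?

6

Directly below w_b: w_a, w_p, w_c.
One step further: w_q, w_n, w_d (6 so far).
Nothing else is reachable below w_b; 6 in all.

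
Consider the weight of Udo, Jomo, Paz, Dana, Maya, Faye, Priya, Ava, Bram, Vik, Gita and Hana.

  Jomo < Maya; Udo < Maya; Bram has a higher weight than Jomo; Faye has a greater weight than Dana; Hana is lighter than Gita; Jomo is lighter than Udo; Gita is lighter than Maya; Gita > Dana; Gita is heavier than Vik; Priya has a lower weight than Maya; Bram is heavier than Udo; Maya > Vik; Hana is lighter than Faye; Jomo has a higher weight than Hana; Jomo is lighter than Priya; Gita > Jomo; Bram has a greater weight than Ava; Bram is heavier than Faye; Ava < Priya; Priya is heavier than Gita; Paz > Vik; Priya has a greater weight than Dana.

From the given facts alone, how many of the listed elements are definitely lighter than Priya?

6

The elements the relations force below Priya are Hana, Dana, Vik, Jomo, Ava, Gita — no chain reaches any other.
That is 6.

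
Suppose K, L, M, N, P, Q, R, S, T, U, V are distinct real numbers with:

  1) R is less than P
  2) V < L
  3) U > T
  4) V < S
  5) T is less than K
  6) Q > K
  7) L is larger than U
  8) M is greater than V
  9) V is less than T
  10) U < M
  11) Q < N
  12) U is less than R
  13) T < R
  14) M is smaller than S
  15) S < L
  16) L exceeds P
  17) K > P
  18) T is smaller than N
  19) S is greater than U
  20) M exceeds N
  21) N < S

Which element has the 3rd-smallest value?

Piecing the relations together gives one ordering: V < T < U < R < P < K < Q < N < M < S < L.
The 3rd smallest is U.

U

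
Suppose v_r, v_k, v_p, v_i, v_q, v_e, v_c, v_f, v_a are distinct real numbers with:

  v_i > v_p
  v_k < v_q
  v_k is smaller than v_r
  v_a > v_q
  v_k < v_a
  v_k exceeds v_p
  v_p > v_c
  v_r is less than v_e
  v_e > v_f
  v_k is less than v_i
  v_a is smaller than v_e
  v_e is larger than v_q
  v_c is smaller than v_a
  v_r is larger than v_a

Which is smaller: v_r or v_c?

v_c

Chaining the given relations: v_c < v_p < v_k < v_q < v_a < v_r.
So v_c < v_r; v_c is the smaller of the two.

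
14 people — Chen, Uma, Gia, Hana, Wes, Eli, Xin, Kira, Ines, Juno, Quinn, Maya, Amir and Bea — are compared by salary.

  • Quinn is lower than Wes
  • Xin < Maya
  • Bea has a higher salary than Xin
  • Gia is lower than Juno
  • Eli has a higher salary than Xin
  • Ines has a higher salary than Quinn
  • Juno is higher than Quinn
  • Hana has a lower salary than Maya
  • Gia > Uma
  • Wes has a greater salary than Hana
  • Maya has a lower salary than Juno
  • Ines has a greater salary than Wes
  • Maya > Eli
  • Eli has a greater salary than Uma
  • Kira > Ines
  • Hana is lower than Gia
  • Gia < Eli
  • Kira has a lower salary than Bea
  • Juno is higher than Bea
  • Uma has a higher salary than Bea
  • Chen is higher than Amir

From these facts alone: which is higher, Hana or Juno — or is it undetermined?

Link the given pairs in sequence: Hana < Wes; Wes < Ines; Ines < Kira; Kira < Bea; Bea < Uma; Uma < Gia; Gia < Eli; Eli < Maya; Maya < Juno.
Together: Hana < Wes < Ines < Kira < Bea < Uma < Gia < Eli < Maya < Juno.
So Juno is higher.

Juno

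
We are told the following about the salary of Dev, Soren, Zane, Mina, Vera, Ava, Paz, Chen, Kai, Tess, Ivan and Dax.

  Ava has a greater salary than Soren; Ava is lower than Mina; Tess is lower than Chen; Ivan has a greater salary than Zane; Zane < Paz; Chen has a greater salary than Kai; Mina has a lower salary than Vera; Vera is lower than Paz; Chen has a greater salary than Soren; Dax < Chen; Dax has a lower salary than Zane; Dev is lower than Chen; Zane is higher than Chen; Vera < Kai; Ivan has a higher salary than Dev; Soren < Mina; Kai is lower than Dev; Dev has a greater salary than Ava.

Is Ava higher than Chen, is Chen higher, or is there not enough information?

The relevant relations are Ava < Mina; Mina < Vera; Vera < Kai; Kai < Dev; Dev < Chen.
Together: Ava < Mina < Vera < Kai < Dev < Chen.
So Chen is higher.

Chen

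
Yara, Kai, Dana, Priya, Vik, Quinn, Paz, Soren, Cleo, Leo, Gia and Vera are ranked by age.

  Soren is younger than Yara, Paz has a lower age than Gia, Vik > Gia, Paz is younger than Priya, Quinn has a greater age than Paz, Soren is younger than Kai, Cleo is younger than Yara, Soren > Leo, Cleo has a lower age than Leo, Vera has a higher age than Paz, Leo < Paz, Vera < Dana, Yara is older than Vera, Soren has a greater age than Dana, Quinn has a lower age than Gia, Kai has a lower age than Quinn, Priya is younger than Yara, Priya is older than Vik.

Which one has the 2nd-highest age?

Priya

Piecing the relations together gives one ordering: Cleo < Leo < Paz < Vera < Dana < Soren < Kai < Quinn < Gia < Vik < Priya < Yara.
The 2nd largest is Priya.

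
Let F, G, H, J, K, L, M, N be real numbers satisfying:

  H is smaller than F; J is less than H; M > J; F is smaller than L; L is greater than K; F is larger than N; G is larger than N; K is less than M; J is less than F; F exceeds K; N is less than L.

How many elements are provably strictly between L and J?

The relations place J below L. An element lies strictly between them when it is forced above J and also forced below L.
Above J: {H, F, M}. Below L: {N, H, K, F}.
Intersection: {H, F} — 2.

2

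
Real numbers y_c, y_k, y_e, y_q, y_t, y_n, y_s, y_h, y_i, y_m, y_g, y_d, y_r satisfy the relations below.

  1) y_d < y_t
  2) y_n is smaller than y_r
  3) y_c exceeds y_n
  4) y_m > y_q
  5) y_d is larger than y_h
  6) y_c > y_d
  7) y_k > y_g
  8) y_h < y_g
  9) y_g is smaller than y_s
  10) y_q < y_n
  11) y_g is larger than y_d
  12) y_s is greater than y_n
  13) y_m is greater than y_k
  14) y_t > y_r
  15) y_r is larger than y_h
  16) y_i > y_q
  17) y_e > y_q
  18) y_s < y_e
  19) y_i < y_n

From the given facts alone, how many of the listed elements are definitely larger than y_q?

The elements the relations force above y_q are y_i, y_n, y_c, y_m, y_s, y_r, y_e, y_t — no chain reaches any other.
That is 8.

8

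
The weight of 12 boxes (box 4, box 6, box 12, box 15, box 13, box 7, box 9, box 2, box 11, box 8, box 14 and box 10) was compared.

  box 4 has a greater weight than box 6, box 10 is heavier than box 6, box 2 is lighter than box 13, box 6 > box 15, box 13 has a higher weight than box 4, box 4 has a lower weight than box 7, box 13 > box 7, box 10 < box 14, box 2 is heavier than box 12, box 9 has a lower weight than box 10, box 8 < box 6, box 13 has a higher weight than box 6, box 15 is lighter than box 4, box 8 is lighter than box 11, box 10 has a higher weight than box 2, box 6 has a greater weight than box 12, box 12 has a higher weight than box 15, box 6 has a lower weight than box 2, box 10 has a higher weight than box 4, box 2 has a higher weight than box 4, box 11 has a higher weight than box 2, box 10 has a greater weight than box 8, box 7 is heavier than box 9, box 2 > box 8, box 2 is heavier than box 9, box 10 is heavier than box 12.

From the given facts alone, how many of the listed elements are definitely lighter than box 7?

From box 7 the given relations immediately reach box 9, box 4.
From those, box 15, box 6 — 4 in total.
From those, box 12, box 8 — 6 in total.
No other element is forced below box 7 by the given relations, so the count is 6.

6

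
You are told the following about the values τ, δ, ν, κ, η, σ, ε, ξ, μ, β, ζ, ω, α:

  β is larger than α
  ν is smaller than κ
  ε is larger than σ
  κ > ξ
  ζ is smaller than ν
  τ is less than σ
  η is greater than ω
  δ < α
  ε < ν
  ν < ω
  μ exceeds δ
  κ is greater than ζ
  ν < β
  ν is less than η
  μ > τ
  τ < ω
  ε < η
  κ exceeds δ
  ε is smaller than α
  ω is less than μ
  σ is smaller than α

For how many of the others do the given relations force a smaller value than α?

The elements the relations force below α are δ, τ, σ, ε — no chain reaches any other.
That is 4.

4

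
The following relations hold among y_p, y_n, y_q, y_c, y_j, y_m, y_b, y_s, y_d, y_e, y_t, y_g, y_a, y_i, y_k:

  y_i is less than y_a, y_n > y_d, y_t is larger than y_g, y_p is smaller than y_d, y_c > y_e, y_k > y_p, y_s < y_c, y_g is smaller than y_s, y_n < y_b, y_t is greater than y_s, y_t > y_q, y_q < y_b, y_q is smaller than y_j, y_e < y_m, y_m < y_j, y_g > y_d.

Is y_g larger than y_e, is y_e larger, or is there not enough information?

Following every chain through y_e: above y_e we get y_m, y_j, y_c.
y_g is not reached, and no chain runs the other way from y_g to y_e.
So the given relations leave the order of y_e and y_g undetermined.

undetermined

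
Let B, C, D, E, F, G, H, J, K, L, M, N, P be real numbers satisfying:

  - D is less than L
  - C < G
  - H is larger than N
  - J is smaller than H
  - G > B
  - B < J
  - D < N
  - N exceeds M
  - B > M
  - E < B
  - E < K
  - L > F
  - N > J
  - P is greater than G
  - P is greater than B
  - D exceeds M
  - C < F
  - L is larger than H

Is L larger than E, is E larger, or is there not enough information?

L

E < B and B < J give E < J.
With J < N: E < B < J < N.
Then N < H extends the chain to H.
Then H < L extends the chain to L.
So L is larger.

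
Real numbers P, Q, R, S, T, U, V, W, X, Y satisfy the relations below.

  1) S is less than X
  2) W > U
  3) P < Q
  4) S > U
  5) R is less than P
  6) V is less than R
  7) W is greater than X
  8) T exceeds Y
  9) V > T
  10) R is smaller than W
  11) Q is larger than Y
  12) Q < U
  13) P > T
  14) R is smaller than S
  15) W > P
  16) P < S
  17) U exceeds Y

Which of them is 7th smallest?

Chaining the given pairs: Y < T < V < R < P < Q < U < S < X < W.
The 7th smallest is U.

U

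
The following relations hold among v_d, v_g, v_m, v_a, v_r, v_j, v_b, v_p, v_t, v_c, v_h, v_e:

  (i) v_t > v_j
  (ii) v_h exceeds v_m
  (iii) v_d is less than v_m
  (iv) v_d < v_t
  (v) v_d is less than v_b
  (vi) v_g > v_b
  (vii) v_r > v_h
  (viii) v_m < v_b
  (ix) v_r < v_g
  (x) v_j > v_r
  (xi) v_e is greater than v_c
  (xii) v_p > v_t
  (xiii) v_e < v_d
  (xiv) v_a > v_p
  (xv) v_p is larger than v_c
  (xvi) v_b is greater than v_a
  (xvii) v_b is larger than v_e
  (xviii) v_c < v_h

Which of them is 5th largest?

Chaining the given pairs: v_c < v_e < v_d < v_m < v_h < v_r < v_j < v_t < v_p < v_a < v_b < v_g.
The 5th largest is v_t.

v_t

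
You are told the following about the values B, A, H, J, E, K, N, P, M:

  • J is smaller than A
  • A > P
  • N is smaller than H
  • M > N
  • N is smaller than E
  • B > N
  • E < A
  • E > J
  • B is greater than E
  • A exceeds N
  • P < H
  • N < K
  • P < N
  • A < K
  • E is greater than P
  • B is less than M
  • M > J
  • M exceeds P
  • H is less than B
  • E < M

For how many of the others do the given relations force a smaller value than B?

5

From B the given relations immediately reach N, E, H.
From those, P, J — 5 in total.
No other element is forced below B by the given relations, so the count is 5.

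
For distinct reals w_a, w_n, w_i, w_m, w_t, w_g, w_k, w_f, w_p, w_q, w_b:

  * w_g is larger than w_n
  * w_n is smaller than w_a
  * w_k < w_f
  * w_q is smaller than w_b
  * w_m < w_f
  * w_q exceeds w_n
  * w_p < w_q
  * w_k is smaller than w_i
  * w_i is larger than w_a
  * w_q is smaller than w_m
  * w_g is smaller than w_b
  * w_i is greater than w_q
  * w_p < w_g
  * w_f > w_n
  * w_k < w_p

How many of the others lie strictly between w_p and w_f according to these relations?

Chaining upward from w_p reaches: w_q, w_g, w_b, w_i, w_m.
Chaining downward from w_f reaches: w_k, w_n, w_q, w_m.
Strictly between w_p and w_f are those in both lists: w_q, w_m — 2 elements.

2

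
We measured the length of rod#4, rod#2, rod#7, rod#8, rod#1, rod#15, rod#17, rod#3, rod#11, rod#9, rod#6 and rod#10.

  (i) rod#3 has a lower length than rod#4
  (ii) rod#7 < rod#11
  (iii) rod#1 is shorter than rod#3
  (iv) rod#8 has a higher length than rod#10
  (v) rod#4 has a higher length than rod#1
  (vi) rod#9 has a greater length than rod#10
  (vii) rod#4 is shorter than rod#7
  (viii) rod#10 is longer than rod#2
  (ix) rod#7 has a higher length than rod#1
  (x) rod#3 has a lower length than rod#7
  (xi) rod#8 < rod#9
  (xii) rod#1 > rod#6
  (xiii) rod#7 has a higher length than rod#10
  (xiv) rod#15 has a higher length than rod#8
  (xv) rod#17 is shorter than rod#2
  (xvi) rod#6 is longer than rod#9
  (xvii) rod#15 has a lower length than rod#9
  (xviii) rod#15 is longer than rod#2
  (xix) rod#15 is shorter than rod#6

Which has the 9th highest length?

rod#8

The consecutive relations fix a unique order: rod#17 < rod#2 < rod#10 < rod#8 < rod#15 < rod#9 < rod#6 < rod#1 < rod#3 < rod#4 < rod#7 < rod#11.
Counting 9 from the largest end gives rod#8.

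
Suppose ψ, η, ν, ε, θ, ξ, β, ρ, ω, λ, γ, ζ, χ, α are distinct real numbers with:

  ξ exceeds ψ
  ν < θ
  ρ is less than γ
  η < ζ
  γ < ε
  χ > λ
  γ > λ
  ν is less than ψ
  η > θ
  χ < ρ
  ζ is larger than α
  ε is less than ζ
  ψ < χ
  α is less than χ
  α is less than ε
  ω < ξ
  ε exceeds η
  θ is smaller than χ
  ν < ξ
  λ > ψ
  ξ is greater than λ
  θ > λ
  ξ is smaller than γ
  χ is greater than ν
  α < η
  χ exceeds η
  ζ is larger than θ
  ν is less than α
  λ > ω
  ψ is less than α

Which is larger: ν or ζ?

Chaining the given relations: ν < ψ < λ < θ < η < χ < ρ < γ < ε < ζ.
So ν < ζ; ζ is the larger of the two.

ζ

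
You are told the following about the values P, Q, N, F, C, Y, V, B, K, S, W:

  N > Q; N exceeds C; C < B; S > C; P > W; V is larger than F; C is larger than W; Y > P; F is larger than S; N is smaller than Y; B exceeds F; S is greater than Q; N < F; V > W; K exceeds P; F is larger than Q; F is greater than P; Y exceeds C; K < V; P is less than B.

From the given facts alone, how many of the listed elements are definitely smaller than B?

From B the given relations immediately reach C, P, F.
From those, W, Q, S, N — 7 in total.
No other element is forced below B by the given relations, so the count is 7.

7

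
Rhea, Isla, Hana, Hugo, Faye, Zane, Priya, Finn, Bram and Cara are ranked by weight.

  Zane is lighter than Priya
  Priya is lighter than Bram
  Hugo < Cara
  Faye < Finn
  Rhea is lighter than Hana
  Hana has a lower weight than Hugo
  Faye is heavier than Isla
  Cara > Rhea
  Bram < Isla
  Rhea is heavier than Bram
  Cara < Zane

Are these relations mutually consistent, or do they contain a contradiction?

We have Bram < Rhea stated directly, yet also Rhea < Hana < Hugo < Cara < Zane < Priya < Bram by chaining the others — so Rhea < Bram. Contradiction.

inconsistent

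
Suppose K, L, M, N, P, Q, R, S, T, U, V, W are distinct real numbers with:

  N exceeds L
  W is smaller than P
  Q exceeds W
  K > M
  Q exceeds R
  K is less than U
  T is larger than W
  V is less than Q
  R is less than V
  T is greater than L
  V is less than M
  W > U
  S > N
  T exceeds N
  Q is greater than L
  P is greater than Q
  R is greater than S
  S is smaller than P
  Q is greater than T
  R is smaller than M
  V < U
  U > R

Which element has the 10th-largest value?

S

The consecutive relations fix a unique order: L < N < S < R < V < M < K < U < W < T < Q < P.
The 10th largest is S.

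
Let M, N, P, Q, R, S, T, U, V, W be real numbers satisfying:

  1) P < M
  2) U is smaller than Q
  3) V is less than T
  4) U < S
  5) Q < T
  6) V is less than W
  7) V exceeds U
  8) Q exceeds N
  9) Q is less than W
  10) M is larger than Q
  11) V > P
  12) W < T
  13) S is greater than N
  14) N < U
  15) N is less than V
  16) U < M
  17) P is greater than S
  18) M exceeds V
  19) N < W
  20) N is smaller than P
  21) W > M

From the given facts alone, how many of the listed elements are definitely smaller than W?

7

The elements the relations force below W are N, U, S, Q, P, V, M — no chain reaches any other.
That is 7.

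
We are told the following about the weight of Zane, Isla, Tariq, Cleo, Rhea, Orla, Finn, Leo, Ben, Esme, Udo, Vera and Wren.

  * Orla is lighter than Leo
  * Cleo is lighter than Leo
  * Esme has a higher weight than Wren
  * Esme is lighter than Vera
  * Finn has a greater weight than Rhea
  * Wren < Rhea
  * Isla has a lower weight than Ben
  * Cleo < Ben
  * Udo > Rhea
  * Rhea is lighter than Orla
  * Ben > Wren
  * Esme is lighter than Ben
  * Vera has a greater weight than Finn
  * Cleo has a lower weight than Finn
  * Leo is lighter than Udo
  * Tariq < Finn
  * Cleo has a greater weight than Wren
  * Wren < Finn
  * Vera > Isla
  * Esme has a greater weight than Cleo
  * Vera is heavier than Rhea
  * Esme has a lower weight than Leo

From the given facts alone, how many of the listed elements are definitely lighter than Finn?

From Finn the given relations immediately reach Wren, Cleo, Tariq, Rhea.
Nothing else is reachable below Finn; 4 in all.

4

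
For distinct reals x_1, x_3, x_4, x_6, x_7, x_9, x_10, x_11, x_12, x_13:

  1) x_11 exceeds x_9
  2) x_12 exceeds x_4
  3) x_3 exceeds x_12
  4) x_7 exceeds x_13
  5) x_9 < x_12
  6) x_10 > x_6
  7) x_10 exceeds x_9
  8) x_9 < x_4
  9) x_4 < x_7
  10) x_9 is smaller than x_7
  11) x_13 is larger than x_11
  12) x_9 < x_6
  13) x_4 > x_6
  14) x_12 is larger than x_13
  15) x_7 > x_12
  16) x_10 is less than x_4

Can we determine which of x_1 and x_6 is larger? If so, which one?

undetermined

Following every chain through x_6: above x_6 we get x_10, x_4, x_12, x_3, x_7; below x_6 we get x_9.
x_1 is not reached, and no chain runs the other way from x_1 to x_6.
So the given relations leave the order of x_6 and x_1 undetermined.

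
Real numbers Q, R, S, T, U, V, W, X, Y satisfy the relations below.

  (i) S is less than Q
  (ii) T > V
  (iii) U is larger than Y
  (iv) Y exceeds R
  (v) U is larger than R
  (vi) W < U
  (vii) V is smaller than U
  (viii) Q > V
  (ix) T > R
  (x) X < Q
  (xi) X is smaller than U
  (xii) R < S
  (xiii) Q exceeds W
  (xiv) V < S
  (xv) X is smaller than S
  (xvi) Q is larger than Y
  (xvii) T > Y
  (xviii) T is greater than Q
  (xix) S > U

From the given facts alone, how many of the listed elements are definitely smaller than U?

From U the given relations immediately reach R, V, X, W, Y.
No other element is forced below U by the given relations, so the count is 5.

5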